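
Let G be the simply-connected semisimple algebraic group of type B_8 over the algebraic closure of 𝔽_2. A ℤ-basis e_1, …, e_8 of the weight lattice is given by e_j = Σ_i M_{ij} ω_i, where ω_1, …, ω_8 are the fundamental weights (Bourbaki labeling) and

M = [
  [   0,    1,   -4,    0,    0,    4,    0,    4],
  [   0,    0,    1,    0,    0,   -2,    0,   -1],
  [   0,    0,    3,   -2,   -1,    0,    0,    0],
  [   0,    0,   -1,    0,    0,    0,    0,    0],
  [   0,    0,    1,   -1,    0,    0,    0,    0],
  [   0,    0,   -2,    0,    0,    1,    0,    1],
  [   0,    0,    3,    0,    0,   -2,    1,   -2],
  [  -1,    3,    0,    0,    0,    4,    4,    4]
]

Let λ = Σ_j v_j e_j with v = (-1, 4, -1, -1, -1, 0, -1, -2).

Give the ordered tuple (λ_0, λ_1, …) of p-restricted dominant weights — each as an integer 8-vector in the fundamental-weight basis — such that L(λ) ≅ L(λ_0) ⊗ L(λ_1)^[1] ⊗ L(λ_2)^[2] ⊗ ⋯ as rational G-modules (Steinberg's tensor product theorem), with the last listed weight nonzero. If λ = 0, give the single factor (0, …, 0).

((0, 1, 0, 1, 0, 0, 0, 1),)

ω-coordinates c = M·v, v = (-1, 4, -1, -1, -1, 0, -1, -2):
  c_1 = (0)·(-1) + 1·4 + (-4)·(-1) + (0)·(-1) + (0)·(-1) + 4·0 + (0)·(-1) + (4)·(-2) = 0
  c_2 = (0)·(-1) + 0·4 + (1)·(-1) + (0)·(-1) + (0)·(-1) + (-2)·(0) + (0)·(-1) + (-1)·(-2) = 1
  c_3 = (0)·(-1) + 0·4 + (3)·(-1) + (-2)·(-1) + (-1)·(-1) + 0·0 + (0)·(-1) + (0)·(-2) = 0
  c_4 = (0)·(-1) + 0·4 + (-1)·(-1) + (0)·(-1) + (0)·(-1) + 0·0 + (0)·(-1) + (0)·(-2) = 1
  c_5 = (0)·(-1) + 0·4 + (1)·(-1) + (-1)·(-1) + (0)·(-1) + 0·0 + (0)·(-1) + (0)·(-2) = 0
  c_6 = (0)·(-1) + 0·4 + (-2)·(-1) + (0)·(-1) + (0)·(-1) + 1·0 + (0)·(-1) + (1)·(-2) = 0
  c_7 = (0)·(-1) + 0·4 + (3)·(-1) + (0)·(-1) + (0)·(-1) + (-2)·(0) + (1)·(-1) + (-2)·(-2) = 0
  c_8 = (-1)·(-1) + 3·4 + (0)·(-1) + (0)·(-1) + (0)·(-1) + 4·0 + (4)·(-1) + (4)·(-2) = 1
Expand coordinatewise in base 2:
  c_1 = 0
  c_2 = 1 = 1·2^0
  c_3 = 0
  c_4 = 1 = 1·2^0
  c_5 = 0
  c_6 = 0
  c_7 = 0
  c_8 = 1 = 1·2^0
Factor λ_0 = (0, 1, 0, 1, 0, 0, 0, 1)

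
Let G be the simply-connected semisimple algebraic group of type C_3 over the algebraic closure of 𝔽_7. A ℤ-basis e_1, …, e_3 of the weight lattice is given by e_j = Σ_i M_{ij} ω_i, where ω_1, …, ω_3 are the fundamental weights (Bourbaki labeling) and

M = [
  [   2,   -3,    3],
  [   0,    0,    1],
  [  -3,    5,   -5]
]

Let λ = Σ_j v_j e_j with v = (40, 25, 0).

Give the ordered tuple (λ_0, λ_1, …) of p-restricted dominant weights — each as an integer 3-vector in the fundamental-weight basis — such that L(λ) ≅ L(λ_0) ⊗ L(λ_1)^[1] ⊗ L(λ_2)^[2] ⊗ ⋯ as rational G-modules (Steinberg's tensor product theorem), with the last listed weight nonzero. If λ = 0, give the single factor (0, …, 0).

((5, 0, 5),)

In the fundamental-weight basis, λ has coordinates c = M·v (v = (40, 25, 0)):
  c_1 = 2·40 + (-3)·(25) + 3·0 = 5
  c_2 = 0·40 + 0·25 + 1·0 = 0
  c_3 = (-3)·(40) + 5·25 + (-5)·(0) = 5
Writing each c_i in base p = 7:
  c_1 = 5 = 5·7^0
  c_2 = 0
  c_3 = 5 = 5·7^0
Factor λ_0 = (5, 0, 5)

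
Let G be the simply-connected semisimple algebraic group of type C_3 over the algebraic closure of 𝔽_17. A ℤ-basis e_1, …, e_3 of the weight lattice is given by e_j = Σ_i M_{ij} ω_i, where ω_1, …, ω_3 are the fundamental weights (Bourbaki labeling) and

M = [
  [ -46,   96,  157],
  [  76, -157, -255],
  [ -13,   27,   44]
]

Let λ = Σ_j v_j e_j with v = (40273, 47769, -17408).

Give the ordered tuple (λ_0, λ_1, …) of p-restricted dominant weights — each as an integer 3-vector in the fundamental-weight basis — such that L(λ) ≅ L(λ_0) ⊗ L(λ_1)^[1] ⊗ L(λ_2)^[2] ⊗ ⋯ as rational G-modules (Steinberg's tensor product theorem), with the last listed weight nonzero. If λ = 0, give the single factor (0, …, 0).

ω-coordinates c = M·v, v = (40273, 47769, -17408):
  c_1 = (-46)·(40273) + (96)·(47769) + (157)·(-17408) = 210
  c_2 = (76)·(40273) + (-157)·(47769) + (-255)·(-17408) = 55
  c_3 = (-13)·(40273) + (27)·(47769) + (44)·(-17408) = 262
Base-17 expansion of each c_i:
  c_1 = 210 = 6·17^0 + 12·17^1
  c_2 = 55 = 4·17^0 + 3·17^1
  c_3 = 262 = 7·17^0 + 15·17^1
p-restricted factor λ_0 = (6, 4, 7)
p-restricted factor λ_1 = (12, 3, 15)

((6, 4, 7), (12, 3, 15))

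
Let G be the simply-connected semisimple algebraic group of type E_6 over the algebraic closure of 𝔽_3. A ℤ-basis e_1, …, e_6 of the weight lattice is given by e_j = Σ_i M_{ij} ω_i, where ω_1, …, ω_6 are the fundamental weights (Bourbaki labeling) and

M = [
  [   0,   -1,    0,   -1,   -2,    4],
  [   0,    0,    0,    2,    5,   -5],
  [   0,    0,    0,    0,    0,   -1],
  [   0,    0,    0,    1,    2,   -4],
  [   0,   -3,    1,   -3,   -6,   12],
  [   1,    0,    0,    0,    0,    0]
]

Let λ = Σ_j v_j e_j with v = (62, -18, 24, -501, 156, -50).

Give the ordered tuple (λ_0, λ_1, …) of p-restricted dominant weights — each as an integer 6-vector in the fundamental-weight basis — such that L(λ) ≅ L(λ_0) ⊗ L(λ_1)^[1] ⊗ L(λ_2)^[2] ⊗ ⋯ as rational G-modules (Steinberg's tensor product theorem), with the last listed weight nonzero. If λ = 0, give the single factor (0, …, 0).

ω-coordinates c = M·v, v = (62, -18, 24, -501, 156, -50):
  c_1 = (0)·(62) + (-1)·(-18) + (0)·(24) + (-1)·(-501) + (-2)·(156) + (4)·(-50) = 7
  c_2 = (0)·(62) + (0)·(-18) + (0)·(24) + (2)·(-501) + (5)·(156) + (-5)·(-50) = 28
  c_3 = (0)·(62) + (0)·(-18) + (0)·(24) + (0)·(-501) + (0)·(156) + (-1)·(-50) = 50
  c_4 = (0)·(62) + (0)·(-18) + (0)·(24) + (1)·(-501) + (2)·(156) + (-4)·(-50) = 11
  c_5 = (0)·(62) + (-3)·(-18) + (1)·(24) + (-3)·(-501) + (-6)·(156) + (12)·(-50) = 45
  c_6 = (1)·(62) + (0)·(-18) + (0)·(24) + (0)·(-501) + (0)·(156) + (0)·(-50) = 62
Base-3 expansion of each c_i:
  c_1 = 7 = 1·3^0 + 2·3^1
  c_2 = 28 = 1·3^0 + 0·3^1 + 0·3^2 + 1·3^3
  c_3 = 50 = 2·3^0 + 1·3^1 + 2·3^2 + 1·3^3
  c_4 = 11 = 2·3^0 + 0·3^1 + 1·3^2
  c_5 = 45 = 0·3^0 + 0·3^1 + 2·3^2 + 1·3^3
  c_6 = 62 = 2·3^0 + 2·3^1 + 0·3^2 + 2·3^3
Factor λ_0 = (1, 1, 2, 2, 0, 2)
Factor λ_1 = (2, 0, 1, 0, 0, 2)
Factor λ_2 = (0, 0, 2, 1, 2, 0)
Factor λ_3 = (0, 1, 1, 0, 1, 2)

((1, 1, 2, 2, 0, 2), (2, 0, 1, 0, 0, 2), (0, 0, 2, 1, 2, 0), (0, 1, 1, 0, 1, 2))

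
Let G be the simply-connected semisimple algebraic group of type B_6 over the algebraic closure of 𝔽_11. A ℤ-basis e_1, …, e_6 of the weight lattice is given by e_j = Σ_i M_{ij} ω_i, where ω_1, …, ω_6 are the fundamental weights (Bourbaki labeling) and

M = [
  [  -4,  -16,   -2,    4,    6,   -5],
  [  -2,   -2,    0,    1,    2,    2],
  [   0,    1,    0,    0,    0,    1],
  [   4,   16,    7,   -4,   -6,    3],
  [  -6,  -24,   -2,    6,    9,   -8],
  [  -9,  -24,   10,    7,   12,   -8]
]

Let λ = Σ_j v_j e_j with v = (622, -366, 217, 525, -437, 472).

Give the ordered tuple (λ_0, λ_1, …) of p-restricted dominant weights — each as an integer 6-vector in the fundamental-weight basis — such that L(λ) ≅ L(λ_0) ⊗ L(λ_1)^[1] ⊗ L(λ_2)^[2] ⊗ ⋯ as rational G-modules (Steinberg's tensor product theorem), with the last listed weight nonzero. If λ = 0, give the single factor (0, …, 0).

In the fundamental-weight basis, λ has coordinates c = M·v (v = (622, -366, 217, 525, -437, 472)):
  c_1 = (-4)·(622) + (-16)·(-366) + (-2)·(217) + 4·525 + (6)·(-437) + (-5)·(472) = 52
  c_2 = (-2)·(622) + (-2)·(-366) + 0·217 + 1·525 + (2)·(-437) + 2·472 = 83
  c_3 = 0·622 + (1)·(-366) + 0·217 + 0·525 + (0)·(-437) + 1·472 = 106
  c_4 = 4·622 + (16)·(-366) + 7·217 + (-4)·(525) + (-6)·(-437) + 3·472 = 89
  c_5 = (-6)·(622) + (-24)·(-366) + (-2)·(217) + 6·525 + (9)·(-437) + (-8)·(472) = 59
  c_6 = (-9)·(622) + (-24)·(-366) + 10·217 + 7·525 + (12)·(-437) + (-8)·(472) = 11
p = 11; digits c_i = Σ_j d_{ij}·11^j, 0 ≤ d_{ij} < 11:
  c_1 = 52 = 8·11^0 + 4·11^1
  c_2 = 83 = 6·11^0 + 7·11^1
  c_3 = 106 = 7·11^0 + 9·11^1
  c_4 = 89 = 1·11^0 + 8·11^1
  c_5 = 59 = 4·11^0 + 5·11^1
  c_6 = 11 = 0·11^0 + 1·11^1
p-restricted factor λ_0 = (8, 6, 7, 1, 4, 0)
p-restricted factor λ_1 = (4, 7, 9, 8, 5, 1)

((8, 6, 7, 1, 4, 0), (4, 7, 9, 8, 5, 1))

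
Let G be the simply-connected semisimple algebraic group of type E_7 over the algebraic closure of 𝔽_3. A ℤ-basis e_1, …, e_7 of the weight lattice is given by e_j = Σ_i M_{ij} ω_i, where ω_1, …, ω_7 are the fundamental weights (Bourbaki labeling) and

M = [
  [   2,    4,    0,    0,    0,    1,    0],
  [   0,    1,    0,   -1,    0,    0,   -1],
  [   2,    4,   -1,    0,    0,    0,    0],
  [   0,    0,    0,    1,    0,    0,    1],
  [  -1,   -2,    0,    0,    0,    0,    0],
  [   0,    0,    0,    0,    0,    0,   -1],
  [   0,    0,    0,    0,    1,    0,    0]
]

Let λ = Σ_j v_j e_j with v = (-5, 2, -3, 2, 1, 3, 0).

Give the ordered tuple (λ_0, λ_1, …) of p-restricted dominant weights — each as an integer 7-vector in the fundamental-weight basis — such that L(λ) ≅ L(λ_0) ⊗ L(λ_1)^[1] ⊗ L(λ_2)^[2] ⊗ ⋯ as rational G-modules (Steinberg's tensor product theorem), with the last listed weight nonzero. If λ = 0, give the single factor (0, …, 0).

((1, 0, 1, 2, 1, 0, 1),)

Compute c_i = Σ_j M_{ij} v_j with v = (-5, 2, -3, 2, 1, 3, 0):
  c_1 = 2*-5 + 4*2 + 0*-3 + 0*2 + 0*1 + 1*3 + 0*0 = 1
  c_2 = 0*-5 + 1*2 + 0*-3 + -1*2 + 0*1 + 0*3 + -1*0 = 0
  c_3 = 2*-5 + 4*2 + -1*-3 + 0*2 + 0*1 + 0*3 + 0*0 = 1
  c_4 = 0*-5 + 0*2 + 0*-3 + 1*2 + 0*1 + 0*3 + 1*0 = 2
  c_5 = -1*-5 + -2*2 + 0*-3 + 0*2 + 0*1 + 0*3 + 0*0 = 1
  c_6 = 0*-5 + 0*2 + 0*-3 + 0*2 + 0*1 + 0*3 + -1*0 = 0
  c_7 = 0*-5 + 0*2 + 0*-3 + 0*2 + 1*1 + 0*3 + 0*0 = 1
Expand coordinatewise in base 3:
  c_1 = 1 = 1·3^0
  c_2 = 0
  c_3 = 1 = 1·3^0
  c_4 = 2 = 2·3^0
  c_5 = 1 = 1·3^0
  c_6 = 0
  c_7 = 1 = 1·3^0
Factor λ_0 = (1, 0, 1, 2, 1, 0, 1)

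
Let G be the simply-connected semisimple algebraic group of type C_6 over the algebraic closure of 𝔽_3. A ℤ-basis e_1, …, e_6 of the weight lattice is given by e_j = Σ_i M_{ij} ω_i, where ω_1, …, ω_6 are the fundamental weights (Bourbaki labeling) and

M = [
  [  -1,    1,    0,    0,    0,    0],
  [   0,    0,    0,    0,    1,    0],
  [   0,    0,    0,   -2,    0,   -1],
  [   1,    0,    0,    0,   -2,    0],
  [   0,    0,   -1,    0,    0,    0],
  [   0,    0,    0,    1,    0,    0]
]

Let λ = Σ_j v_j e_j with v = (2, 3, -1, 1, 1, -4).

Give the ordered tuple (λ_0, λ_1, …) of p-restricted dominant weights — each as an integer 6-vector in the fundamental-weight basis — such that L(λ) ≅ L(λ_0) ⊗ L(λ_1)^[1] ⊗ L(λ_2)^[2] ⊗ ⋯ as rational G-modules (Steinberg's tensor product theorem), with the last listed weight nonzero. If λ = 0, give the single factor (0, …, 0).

((1, 1, 2, 0, 1, 1),)

Change of basis e → ω: c = M·v where v = (2, 3, -1, 1, 1, -4):
  c_1 = (-1)·(2) + (1)·(3) + (0)·(-1) + (0)·(1) + (0)·(1) + (0)·(-4) = 1
  c_2 = (0)·(2) + (0)·(3) + (0)·(-1) + (0)·(1) + (1)·(1) + (0)·(-4) = 1
  c_3 = (0)·(2) + (0)·(3) + (0)·(-1) + (-2)·(1) + (0)·(1) + (-1)·(-4) = 2
  c_4 = (1)·(2) + (0)·(3) + (0)·(-1) + (0)·(1) + (-2)·(1) + (0)·(-4) = 0
  c_5 = (0)·(2) + (0)·(3) + (-1)·(-1) + (0)·(1) + (0)·(1) + (0)·(-4) = 1
  c_6 = (0)·(2) + (0)·(3) + (0)·(-1) + (1)·(1) + (0)·(1) + (0)·(-4) = 1
Writing each c_i in base p = 3:
  c_1 = 1 = 1·3^0
  c_2 = 1 = 1·3^0
  c_3 = 2 = 2·3^0
  c_4 = 0
  c_5 = 1 = 1·3^0
  c_6 = 1 = 1·3^0
λ_0 = (1, 1, 2, 0, 1, 1)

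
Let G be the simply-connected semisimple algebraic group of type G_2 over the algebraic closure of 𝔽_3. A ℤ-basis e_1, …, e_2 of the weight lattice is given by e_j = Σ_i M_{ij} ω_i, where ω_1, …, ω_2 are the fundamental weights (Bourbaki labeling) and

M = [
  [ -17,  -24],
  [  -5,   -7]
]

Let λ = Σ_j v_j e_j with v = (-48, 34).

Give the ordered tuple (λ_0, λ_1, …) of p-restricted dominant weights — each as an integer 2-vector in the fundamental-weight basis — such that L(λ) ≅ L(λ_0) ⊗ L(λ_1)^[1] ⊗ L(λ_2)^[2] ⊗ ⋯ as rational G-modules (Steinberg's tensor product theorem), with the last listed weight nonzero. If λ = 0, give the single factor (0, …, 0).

((0, 2),)

In the fundamental-weight basis, λ has coordinates c = M·v (v = (-48, 34)):
  c_1 = -17*-48 + -24*34 = 0
  c_2 = -5*-48 + -7*34 = 2
p = 3; digits c_i = Σ_j d_{ij}·3^j, 0 ≤ d_{ij} < 3:
  c_1 = 0
  c_2 = 2 = 2·3^0
p-restricted factor λ_0 = (0, 2)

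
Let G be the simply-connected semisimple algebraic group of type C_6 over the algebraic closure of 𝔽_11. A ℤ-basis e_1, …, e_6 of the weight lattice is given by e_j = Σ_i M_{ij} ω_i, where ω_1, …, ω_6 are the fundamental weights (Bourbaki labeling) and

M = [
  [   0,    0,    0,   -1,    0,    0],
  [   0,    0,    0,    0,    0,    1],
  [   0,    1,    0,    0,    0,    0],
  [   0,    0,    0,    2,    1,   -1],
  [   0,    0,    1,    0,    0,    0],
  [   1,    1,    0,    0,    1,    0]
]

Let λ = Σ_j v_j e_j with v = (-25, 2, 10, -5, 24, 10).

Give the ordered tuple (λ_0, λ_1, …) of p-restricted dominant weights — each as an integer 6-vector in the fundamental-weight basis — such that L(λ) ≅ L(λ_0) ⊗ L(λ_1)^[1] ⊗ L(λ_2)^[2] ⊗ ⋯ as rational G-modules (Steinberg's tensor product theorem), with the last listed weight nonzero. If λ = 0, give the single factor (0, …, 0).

Compute c_i = Σ_j M_{ij} v_j with v = (-25, 2, 10, -5, 24, 10):
  c_1 = 0*-25 + 0*2 + 0*10 + -1*-5 + 0*24 + 0*10 = 5
  c_2 = 0*-25 + 0*2 + 0*10 + 0*-5 + 0*24 + 1*10 = 10
  c_3 = 0*-25 + 1*2 + 0*10 + 0*-5 + 0*24 + 0*10 = 2
  c_4 = 0*-25 + 0*2 + 0*10 + 2*-5 + 1*24 + -1*10 = 4
  c_5 = 0*-25 + 0*2 + 1*10 + 0*-5 + 0*24 + 0*10 = 10
  c_6 = 1*-25 + 1*2 + 0*10 + 0*-5 + 1*24 + 0*10 = 1
Base-11 expansion of each c_i:
  c_1 = 5 = 5·11^0
  c_2 = 10 = 10·11^0
  c_3 = 2 = 2·11^0
  c_4 = 4 = 4·11^0
  c_5 = 10 = 10·11^0
  c_6 = 1 = 1·11^0
Factor λ_0 = (5, 10, 2, 4, 10, 1)

((5, 10, 2, 4, 10, 1),)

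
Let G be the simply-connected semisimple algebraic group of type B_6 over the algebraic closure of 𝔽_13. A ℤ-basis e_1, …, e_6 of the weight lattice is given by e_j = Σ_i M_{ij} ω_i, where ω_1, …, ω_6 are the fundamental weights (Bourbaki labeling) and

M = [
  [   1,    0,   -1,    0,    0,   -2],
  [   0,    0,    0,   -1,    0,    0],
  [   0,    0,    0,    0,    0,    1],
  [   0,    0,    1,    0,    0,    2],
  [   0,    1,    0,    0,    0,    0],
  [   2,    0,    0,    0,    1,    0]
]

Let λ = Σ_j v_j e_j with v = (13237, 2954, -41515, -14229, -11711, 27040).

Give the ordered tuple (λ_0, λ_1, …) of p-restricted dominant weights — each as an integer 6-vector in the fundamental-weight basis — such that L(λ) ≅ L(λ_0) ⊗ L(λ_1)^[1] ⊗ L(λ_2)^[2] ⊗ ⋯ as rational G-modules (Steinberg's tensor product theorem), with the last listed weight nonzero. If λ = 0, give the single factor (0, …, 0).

((9, 7, 0, 7, 3, 8), (12, 2, 0, 4, 6, 4), (3, 6, 4, 9, 4, 9), (0, 6, 12, 5, 1, 6))

Compute c_i = Σ_j M_{ij} v_j with v = (13237, 2954, -41515, -14229, -11711, 27040):
  c_1 = 1*13237 + 0*2954 + -1*-41515 + 0*-14229 + 0*-11711 + -2*27040 = 672
  c_2 = 0*13237 + 0*2954 + 0*-41515 + -1*-14229 + 0*-11711 + 0*27040 = 14229
  c_3 = 0*13237 + 0*2954 + 0*-41515 + 0*-14229 + 0*-11711 + 1*27040 = 27040
  c_4 = 0*13237 + 0*2954 + 1*-41515 + 0*-14229 + 0*-11711 + 2*27040 = 12565
  c_5 = 0*13237 + 1*2954 + 0*-41515 + 0*-14229 + 0*-11711 + 0*27040 = 2954
  c_6 = 2*13237 + 0*2954 + 0*-41515 + 0*-14229 + 1*-11711 + 0*27040 = 14763
Base-13 expansion of each c_i:
  c_1 = 672 = 9·13^0 + 12·13^1 + 3·13^2
  c_2 = 14229 = 7·13^0 + 2·13^1 + 6·13^2 + 6·13^3
  c_3 = 27040 = 0·13^0 + 0·13^1 + 4·13^2 + 12·13^3
  c_4 = 12565 = 7·13^0 + 4·13^1 + 9·13^2 + 5·13^3
  c_5 = 2954 = 3·13^0 + 6·13^1 + 4·13^2 + 1·13^3
  c_6 = 14763 = 8·13^0 + 4·13^1 + 9·13^2 + 6·13^3
p-restricted factor λ_0 = (9, 7, 0, 7, 3, 8)
p-restricted factor λ_1 = (12, 2, 0, 4, 6, 4)
p-restricted factor λ_2 = (3, 6, 4, 9, 4, 9)
p-restricted factor λ_3 = (0, 6, 12, 5, 1, 6)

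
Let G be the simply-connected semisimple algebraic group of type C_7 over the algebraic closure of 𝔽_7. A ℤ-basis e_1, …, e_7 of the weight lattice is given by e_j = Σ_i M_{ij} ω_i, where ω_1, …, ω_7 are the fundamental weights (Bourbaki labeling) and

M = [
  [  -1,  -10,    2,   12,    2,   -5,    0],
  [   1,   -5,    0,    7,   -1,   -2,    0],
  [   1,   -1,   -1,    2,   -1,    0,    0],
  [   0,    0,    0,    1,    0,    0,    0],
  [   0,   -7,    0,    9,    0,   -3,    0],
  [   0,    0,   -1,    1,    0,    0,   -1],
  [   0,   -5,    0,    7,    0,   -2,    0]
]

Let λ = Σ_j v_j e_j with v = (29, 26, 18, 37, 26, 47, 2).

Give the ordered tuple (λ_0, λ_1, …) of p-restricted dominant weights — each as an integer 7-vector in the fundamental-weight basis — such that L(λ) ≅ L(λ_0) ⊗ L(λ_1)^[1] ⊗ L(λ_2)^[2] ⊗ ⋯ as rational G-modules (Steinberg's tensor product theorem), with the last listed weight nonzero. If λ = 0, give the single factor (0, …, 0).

In the fundamental-weight basis, λ has coordinates c = M·v (v = (29, 26, 18, 37, 26, 47, 2)):
  c_1 = (-1)·(29) + (-10)·(26) + 2·18 + 12·37 + 2·26 + (-5)·(47) + 0·2 = 8
  c_2 = 1·29 + (-5)·(26) + 0·18 + 7·37 + (-1)·(26) + (-2)·(47) + 0·2 = 38
  c_3 = 1·29 + (-1)·(26) + (-1)·(18) + 2·37 + (-1)·(26) + 0·47 + 0·2 = 33
  c_4 = 0·29 + 0·26 + 0·18 + 1·37 + 0·26 + 0·47 + 0·2 = 37
  c_5 = 0·29 + (-7)·(26) + 0·18 + 9·37 + 0·26 + (-3)·(47) + 0·2 = 10
  c_6 = 0·29 + 0·26 + (-1)·(18) + 1·37 + 0·26 + 0·47 + (-1)·(2) = 17
  c_7 = 0·29 + (-5)·(26) + 0·18 + 7·37 + 0·26 + (-2)·(47) + 0·2 = 35
p = 7; digits c_i = Σ_j d_{ij}·7^j, 0 ≤ d_{ij} < 7:
  c_1 = 8 = 1·7^0 + 1·7^1
  c_2 = 38 = 3·7^0 + 5·7^1
  c_3 = 33 = 5·7^0 + 4·7^1
  c_4 = 37 = 2·7^0 + 5·7^1
  c_5 = 10 = 3·7^0 + 1·7^1
  c_6 = 17 = 3·7^0 + 2·7^1
  c_7 = 35 = 0·7^0 + 5·7^1
Factor λ_0 = (1, 3, 5, 2, 3, 3, 0)
Factor λ_1 = (1, 5, 4, 5, 1, 2, 5)

((1, 3, 5, 2, 3, 3, 0), (1, 5, 4, 5, 1, 2, 5))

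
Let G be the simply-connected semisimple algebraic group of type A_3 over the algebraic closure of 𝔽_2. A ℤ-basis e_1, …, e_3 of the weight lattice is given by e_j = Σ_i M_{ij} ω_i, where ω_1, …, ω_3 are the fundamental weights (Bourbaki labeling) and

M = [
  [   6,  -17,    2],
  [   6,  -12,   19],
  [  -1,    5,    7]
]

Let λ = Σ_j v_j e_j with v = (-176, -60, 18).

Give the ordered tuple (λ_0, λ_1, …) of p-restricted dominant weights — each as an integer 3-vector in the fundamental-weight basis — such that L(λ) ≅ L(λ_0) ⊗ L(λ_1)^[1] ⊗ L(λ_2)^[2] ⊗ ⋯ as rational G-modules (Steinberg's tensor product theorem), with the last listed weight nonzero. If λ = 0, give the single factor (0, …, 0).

((0, 0, 0), (0, 1, 1), (0, 1, 0))

Converting to the ω-basis (c_i = row i of M dotted with v = (-176, -60, 18)):
  c_1 = (6)·(-176) + (-17)·(-60) + (2)·(18) = 0
  c_2 = (6)·(-176) + (-12)·(-60) + (19)·(18) = 6
  c_3 = (-1)·(-176) + (5)·(-60) + (7)·(18) = 2
Base-2 expansion of each c_i:
  c_1 = 0
  c_2 = 6 = 0·2^0 + 1·2^1 + 1·2^2
  c_3 = 2 = 0·2^0 + 1·2^1
p-restricted factor λ_0 = (0, 0, 0)
p-restricted factor λ_1 = (0, 1, 1)
p-restricted factor λ_2 = (0, 1, 0)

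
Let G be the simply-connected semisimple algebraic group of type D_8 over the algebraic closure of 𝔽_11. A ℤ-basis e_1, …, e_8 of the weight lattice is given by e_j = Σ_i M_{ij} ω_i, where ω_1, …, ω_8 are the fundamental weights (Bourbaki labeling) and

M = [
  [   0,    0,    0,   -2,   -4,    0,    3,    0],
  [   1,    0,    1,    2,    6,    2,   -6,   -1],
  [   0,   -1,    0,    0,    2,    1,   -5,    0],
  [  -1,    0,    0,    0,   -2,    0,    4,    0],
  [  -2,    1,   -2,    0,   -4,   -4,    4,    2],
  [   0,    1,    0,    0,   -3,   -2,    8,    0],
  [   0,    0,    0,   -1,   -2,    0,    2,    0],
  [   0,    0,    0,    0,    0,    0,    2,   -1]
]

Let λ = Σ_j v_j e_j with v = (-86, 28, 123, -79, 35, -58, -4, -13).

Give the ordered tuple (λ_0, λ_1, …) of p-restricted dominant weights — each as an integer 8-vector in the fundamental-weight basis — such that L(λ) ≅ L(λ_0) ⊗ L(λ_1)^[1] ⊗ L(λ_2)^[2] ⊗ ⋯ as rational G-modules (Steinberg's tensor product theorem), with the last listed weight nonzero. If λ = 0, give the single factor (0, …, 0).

((6, 10, 4, 0, 4, 7, 1, 5),)

Converting to the ω-basis (c_i = row i of M dotted with v = (-86, 28, 123, -79, 35, -58, -4, -13)):
  c_1 = (0)·(-86) + 0·28 + 0·123 + (-2)·(-79) + (-4)·(35) + (0)·(-58) + (3)·(-4) + (0)·(-13) = 6
  c_2 = (1)·(-86) + 0·28 + 1·123 + (2)·(-79) + 6·35 + (2)·(-58) + (-6)·(-4) + (-1)·(-13) = 10
  c_3 = (0)·(-86) + (-1)·(28) + 0·123 + (0)·(-79) + 2·35 + (1)·(-58) + (-5)·(-4) + (0)·(-13) = 4
  c_4 = (-1)·(-86) + 0·28 + 0·123 + (0)·(-79) + (-2)·(35) + (0)·(-58) + (4)·(-4) + (0)·(-13) = 0
  c_5 = (-2)·(-86) + 1·28 + (-2)·(123) + (0)·(-79) + (-4)·(35) + (-4)·(-58) + (4)·(-4) + (2)·(-13) = 4
  c_6 = (0)·(-86) + 1·28 + 0·123 + (0)·(-79) + (-3)·(35) + (-2)·(-58) + (8)·(-4) + (0)·(-13) = 7
  c_7 = (0)·(-86) + 0·28 + 0·123 + (-1)·(-79) + (-2)·(35) + (0)·(-58) + (2)·(-4) + (0)·(-13) = 1
  c_8 = (0)·(-86) + 0·28 + 0·123 + (0)·(-79) + 0·35 + (0)·(-58) + (2)·(-4) + (-1)·(-13) = 5
Base-11 expansion of each c_i:
  c_1 = 6 = 6·11^0
  c_2 = 10 = 10·11^0
  c_3 = 4 = 4·11^0
  c_4 = 0
  c_5 = 4 = 4·11^0
  c_6 = 7 = 7·11^0
  c_7 = 1 = 1·11^0
  c_8 = 5 = 5·11^0
p-restricted factor λ_0 = (6, 10, 4, 0, 4, 7, 1, 5)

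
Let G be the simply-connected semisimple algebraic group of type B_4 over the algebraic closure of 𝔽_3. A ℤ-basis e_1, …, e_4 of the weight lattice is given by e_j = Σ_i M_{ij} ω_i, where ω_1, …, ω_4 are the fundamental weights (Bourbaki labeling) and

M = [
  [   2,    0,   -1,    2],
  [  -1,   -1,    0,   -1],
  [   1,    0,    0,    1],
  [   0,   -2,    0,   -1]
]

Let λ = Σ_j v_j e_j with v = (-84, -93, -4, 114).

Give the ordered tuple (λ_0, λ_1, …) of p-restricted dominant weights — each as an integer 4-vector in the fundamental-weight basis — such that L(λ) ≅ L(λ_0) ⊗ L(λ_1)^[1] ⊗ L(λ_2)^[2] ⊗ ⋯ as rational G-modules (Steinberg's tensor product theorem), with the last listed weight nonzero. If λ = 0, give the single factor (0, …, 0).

Compute c_i = Σ_j M_{ij} v_j with v = (-84, -93, -4, 114):
  c_1 = 2*-84 + 0*-93 + -1*-4 + 2*114 = 64
  c_2 = -1*-84 + -1*-93 + 0*-4 + -1*114 = 63
  c_3 = 1*-84 + 0*-93 + 0*-4 + 1*114 = 30
  c_4 = 0*-84 + -2*-93 + 0*-4 + -1*114 = 72
Writing each c_i in base p = 3:
  c_1 = 64 = 1·3^0 + 0·3^1 + 1·3^2 + 2·3^3
  c_2 = 63 = 0·3^0 + 0·3^1 + 1·3^2 + 2·3^3
  c_3 = 30 = 0·3^0 + 1·3^1 + 0·3^2 + 1·3^3
  c_4 = 72 = 0·3^0 + 0·3^1 + 2·3^2 + 2·3^3
Factor λ_0 = (1, 0, 0, 0)
Factor λ_1 = (0, 0, 1, 0)
Factor λ_2 = (1, 1, 0, 2)
Factor λ_3 = (2, 2, 1, 2)

((1, 0, 0, 0), (0, 0, 1, 0), (1, 1, 0, 2), (2, 2, 1, 2))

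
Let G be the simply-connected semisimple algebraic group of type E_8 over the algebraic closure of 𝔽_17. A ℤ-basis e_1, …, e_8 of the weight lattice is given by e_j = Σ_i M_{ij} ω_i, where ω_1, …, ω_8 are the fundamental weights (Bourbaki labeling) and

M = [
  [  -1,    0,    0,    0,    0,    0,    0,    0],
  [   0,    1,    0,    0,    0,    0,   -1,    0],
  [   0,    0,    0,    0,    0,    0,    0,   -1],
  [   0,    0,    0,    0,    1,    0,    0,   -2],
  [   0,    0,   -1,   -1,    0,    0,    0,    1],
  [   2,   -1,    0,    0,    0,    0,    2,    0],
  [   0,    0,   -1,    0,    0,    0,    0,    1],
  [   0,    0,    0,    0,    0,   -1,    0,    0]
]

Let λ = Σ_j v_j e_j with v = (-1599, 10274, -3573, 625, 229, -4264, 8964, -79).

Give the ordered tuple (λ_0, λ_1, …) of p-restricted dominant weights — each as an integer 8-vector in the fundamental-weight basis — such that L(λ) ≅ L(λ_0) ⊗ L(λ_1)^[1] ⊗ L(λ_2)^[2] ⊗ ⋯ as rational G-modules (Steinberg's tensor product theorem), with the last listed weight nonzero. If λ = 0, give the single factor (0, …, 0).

In the fundamental-weight basis, λ has coordinates c = M·v (v = (-1599, 10274, -3573, 625, 229, -4264, 8964, -79)):
  c_1 = (-1)·(-1599) + 0·10274 + (0)·(-3573) + 0·625 + 0·229 + (0)·(-4264) + 0·8964 + (0)·(-79) = 1599
  c_2 = (0)·(-1599) + 1·10274 + (0)·(-3573) + 0·625 + 0·229 + (0)·(-4264) + (-1)·(8964) + (0)·(-79) = 1310
  c_3 = (0)·(-1599) + 0·10274 + (0)·(-3573) + 0·625 + 0·229 + (0)·(-4264) + 0·8964 + (-1)·(-79) = 79
  c_4 = (0)·(-1599) + 0·10274 + (0)·(-3573) + 0·625 + 1·229 + (0)·(-4264) + 0·8964 + (-2)·(-79) = 387
  c_5 = (0)·(-1599) + 0·10274 + (-1)·(-3573) + (-1)·(625) + 0·229 + (0)·(-4264) + 0·8964 + (1)·(-79) = 2869
  c_6 = (2)·(-1599) + (-1)·(10274) + (0)·(-3573) + 0·625 + 0·229 + (0)·(-4264) + 2·8964 + (0)·(-79) = 4456
  c_7 = (0)·(-1599) + 0·10274 + (-1)·(-3573) + 0·625 + 0·229 + (0)·(-4264) + 0·8964 + (1)·(-79) = 3494
  c_8 = (0)·(-1599) + 0·10274 + (0)·(-3573) + 0·625 + 0·229 + (-1)·(-4264) + 0·8964 + (0)·(-79) = 4264
Writing each c_i in base p = 17:
  c_1 = 1599 = 1·17^0 + 9·17^1 + 5·17^2
  c_2 = 1310 = 1·17^0 + 9·17^1 + 4·17^2
  c_3 = 79 = 11·17^0 + 4·17^1
  c_4 = 387 = 13·17^0 + 5·17^1 + 1·17^2
  c_5 = 2869 = 13·17^0 + 15·17^1 + 9·17^2
  c_6 = 4456 = 2·17^0 + 7·17^1 + 15·17^2
  c_7 = 3494 = 9·17^0 + 1·17^1 + 12·17^2
  c_8 = 4264 = 14·17^0 + 12·17^1 + 14·17^2
λ_0 = (1, 1, 11, 13, 13, 2, 9, 14)
λ_1 = (9, 9, 4, 5, 15, 7, 1, 12)
λ_2 = (5, 4, 0, 1, 9, 15, 12, 14)

((1, 1, 11, 13, 13, 2, 9, 14), (9, 9, 4, 5, 15, 7, 1, 12), (5, 4, 0, 1, 9, 15, 12, 14))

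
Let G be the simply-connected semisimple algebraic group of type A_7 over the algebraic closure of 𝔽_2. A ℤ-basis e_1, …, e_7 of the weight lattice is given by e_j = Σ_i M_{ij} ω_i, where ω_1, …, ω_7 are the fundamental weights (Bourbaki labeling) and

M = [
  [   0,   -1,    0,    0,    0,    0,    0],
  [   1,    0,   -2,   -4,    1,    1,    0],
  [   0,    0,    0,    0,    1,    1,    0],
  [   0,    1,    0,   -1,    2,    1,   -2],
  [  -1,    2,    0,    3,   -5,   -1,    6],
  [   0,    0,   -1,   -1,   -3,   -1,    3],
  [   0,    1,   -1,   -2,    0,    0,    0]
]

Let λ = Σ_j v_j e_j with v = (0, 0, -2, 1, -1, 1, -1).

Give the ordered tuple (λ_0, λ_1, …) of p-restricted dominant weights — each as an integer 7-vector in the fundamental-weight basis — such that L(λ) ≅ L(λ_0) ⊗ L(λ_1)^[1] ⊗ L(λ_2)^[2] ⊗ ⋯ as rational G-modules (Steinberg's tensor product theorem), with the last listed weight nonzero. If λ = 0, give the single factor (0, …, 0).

((0, 0, 0, 0, 1, 0, 0),)

Converting to the ω-basis (c_i = row i of M dotted with v = (0, 0, -2, 1, -1, 1, -1)):
  c_1 = (0)·(0) + (-1)·(0) + (0)·(-2) + (0)·(1) + (0)·(-1) + (0)·(1) + (0)·(-1) = 0
  c_2 = (1)·(0) + (0)·(0) + (-2)·(-2) + (-4)·(1) + (1)·(-1) + (1)·(1) + (0)·(-1) = 0
  c_3 = (0)·(0) + (0)·(0) + (0)·(-2) + (0)·(1) + (1)·(-1) + (1)·(1) + (0)·(-1) = 0
  c_4 = (0)·(0) + (1)·(0) + (0)·(-2) + (-1)·(1) + (2)·(-1) + (1)·(1) + (-2)·(-1) = 0
  c_5 = (-1)·(0) + (2)·(0) + (0)·(-2) + (3)·(1) + (-5)·(-1) + (-1)·(1) + (6)·(-1) = 1
  c_6 = (0)·(0) + (0)·(0) + (-1)·(-2) + (-1)·(1) + (-3)·(-1) + (-1)·(1) + (3)·(-1) = 0
  c_7 = (0)·(0) + (1)·(0) + (-1)·(-2) + (-2)·(1) + (0)·(-1) + (0)·(1) + (0)·(-1) = 0
Writing each c_i in base p = 2:
  c_1 = 0
  c_2 = 0
  c_3 = 0
  c_4 = 0
  c_5 = 1 = 1·2^0
  c_6 = 0
  c_7 = 0
Factor λ_0 = (0, 0, 0, 0, 1, 0, 0)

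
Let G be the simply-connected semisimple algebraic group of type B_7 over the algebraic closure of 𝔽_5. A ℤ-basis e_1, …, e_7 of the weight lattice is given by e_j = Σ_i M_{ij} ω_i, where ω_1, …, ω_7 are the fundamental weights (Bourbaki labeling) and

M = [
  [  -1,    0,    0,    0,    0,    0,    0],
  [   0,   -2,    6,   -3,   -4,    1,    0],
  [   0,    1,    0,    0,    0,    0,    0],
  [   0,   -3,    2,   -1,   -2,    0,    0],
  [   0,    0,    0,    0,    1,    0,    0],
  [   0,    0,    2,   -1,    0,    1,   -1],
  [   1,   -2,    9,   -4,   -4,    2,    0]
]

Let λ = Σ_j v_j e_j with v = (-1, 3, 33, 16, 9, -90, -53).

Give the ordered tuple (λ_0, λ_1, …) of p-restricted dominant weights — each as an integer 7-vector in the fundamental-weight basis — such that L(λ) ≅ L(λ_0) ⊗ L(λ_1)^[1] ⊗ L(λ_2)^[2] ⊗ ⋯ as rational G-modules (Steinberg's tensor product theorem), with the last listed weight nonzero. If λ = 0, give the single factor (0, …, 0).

In the fundamental-weight basis, λ has coordinates c = M·v (v = (-1, 3, 33, 16, 9, -90, -53)):
  c_1 = (-1)·(-1) + (0)·(3) + (0)·(33) + (0)·(16) + (0)·(9) + (0)·(-90) + (0)·(-53) = 1
  c_2 = (0)·(-1) + (-2)·(3) + (6)·(33) + (-3)·(16) + (-4)·(9) + (1)·(-90) + (0)·(-53) = 18
  c_3 = (0)·(-1) + (1)·(3) + (0)·(33) + (0)·(16) + (0)·(9) + (0)·(-90) + (0)·(-53) = 3
  c_4 = (0)·(-1) + (-3)·(3) + (2)·(33) + (-1)·(16) + (-2)·(9) + (0)·(-90) + (0)·(-53) = 23
  c_5 = (0)·(-1) + (0)·(3) + (0)·(33) + (0)·(16) + (1)·(9) + (0)·(-90) + (0)·(-53) = 9
  c_6 = (0)·(-1) + (0)·(3) + (2)·(33) + (-1)·(16) + (0)·(9) + (1)·(-90) + (-1)·(-53) = 13
  c_7 = (1)·(-1) + (-2)·(3) + (9)·(33) + (-4)·(16) + (-4)·(9) + (2)·(-90) + (0)·(-53) = 10
p = 5; digits c_i = Σ_j d_{ij}·5^j, 0 ≤ d_{ij} < 5:
  c_1 = 1 = 1·5^0
  c_2 = 18 = 3·5^0 + 3·5^1
  c_3 = 3 = 3·5^0
  c_4 = 23 = 3·5^0 + 4·5^1
  c_5 = 9 = 4·5^0 + 1·5^1
  c_6 = 13 = 3·5^0 + 2·5^1
  c_7 = 10 = 0·5^0 + 2·5^1
λ_0 = (1, 3, 3, 3, 4, 3, 0)
λ_1 = (0, 3, 0, 4, 1, 2, 2)

((1, 3, 3, 3, 4, 3, 0), (0, 3, 0, 4, 1, 2, 2))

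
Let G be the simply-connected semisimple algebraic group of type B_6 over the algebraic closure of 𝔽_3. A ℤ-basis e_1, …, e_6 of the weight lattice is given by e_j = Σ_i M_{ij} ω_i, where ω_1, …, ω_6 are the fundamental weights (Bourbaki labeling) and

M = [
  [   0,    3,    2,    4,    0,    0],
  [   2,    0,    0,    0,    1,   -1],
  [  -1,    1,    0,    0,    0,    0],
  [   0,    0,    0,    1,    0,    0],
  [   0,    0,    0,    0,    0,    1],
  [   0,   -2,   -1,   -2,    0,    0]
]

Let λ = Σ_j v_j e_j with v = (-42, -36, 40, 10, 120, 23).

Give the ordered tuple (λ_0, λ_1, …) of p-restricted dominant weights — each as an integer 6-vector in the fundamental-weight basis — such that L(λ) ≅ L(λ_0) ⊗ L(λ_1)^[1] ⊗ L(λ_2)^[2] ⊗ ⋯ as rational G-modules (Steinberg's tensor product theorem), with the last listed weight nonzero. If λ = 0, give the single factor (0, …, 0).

((0, 1, 0, 1, 2, 0), (1, 1, 2, 0, 1, 1), (1, 1, 0, 1, 2, 1))

Compute c_i = Σ_j M_{ij} v_j with v = (-42, -36, 40, 10, 120, 23):
  c_1 = 0*-42 + 3*-36 + 2*40 + 4*10 + 0*120 + 0*23 = 12
  c_2 = 2*-42 + 0*-36 + 0*40 + 0*10 + 1*120 + -1*23 = 13
  c_3 = -1*-42 + 1*-36 + 0*40 + 0*10 + 0*120 + 0*23 = 6
  c_4 = 0*-42 + 0*-36 + 0*40 + 1*10 + 0*120 + 0*23 = 10
  c_5 = 0*-42 + 0*-36 + 0*40 + 0*10 + 0*120 + 1*23 = 23
  c_6 = 0*-42 + -2*-36 + -1*40 + -2*10 + 0*120 + 0*23 = 12
p = 3; digits c_i = Σ_j d_{ij}·3^j, 0 ≤ d_{ij} < 3:
  c_1 = 12 = 0·3^0 + 1·3^1 + 1·3^2
  c_2 = 13 = 1·3^0 + 1·3^1 + 1·3^2
  c_3 = 6 = 0·3^0 + 2·3^1
  c_4 = 10 = 1·3^0 + 0·3^1 + 1·3^2
  c_5 = 23 = 2·3^0 + 1·3^1 + 2·3^2
  c_6 = 12 = 0·3^0 + 1·3^1 + 1·3^2
p-restricted factor λ_0 = (0, 1, 0, 1, 2, 0)
p-restricted factor λ_1 = (1, 1, 2, 0, 1, 1)
p-restricted factor λ_2 = (1, 1, 0, 1, 2, 1)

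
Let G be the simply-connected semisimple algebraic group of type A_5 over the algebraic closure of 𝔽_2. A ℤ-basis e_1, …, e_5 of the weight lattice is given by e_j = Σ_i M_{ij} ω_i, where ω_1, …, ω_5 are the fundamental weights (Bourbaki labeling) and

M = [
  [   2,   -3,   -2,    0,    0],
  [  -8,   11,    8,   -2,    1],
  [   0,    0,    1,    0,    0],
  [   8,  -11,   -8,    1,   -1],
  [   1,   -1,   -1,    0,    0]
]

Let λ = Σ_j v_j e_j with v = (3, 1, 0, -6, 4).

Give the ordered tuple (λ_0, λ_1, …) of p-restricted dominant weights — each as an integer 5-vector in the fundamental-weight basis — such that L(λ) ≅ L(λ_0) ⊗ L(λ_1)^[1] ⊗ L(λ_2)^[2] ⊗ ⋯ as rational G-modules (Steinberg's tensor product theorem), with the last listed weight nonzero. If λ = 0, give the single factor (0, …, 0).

In the fundamental-weight basis, λ has coordinates c = M·v (v = (3, 1, 0, -6, 4)):
  c_1 = 2*3 + -3*1 + -2*0 + 0*-6 + 0*4 = 3
  c_2 = -8*3 + 11*1 + 8*0 + -2*-6 + 1*4 = 3
  c_3 = 0*3 + 0*1 + 1*0 + 0*-6 + 0*4 = 0
  c_4 = 8*3 + -11*1 + -8*0 + 1*-6 + -1*4 = 3
  c_5 = 1*3 + -1*1 + -1*0 + 0*-6 + 0*4 = 2
p = 2; digits c_i = Σ_j d_{ij}·2^j, 0 ≤ d_{ij} < 2:
  c_1 = 3 = 1·2^0 + 1·2^1
  c_2 = 3 = 1·2^0 + 1·2^1
  c_3 = 0
  c_4 = 3 = 1·2^0 + 1·2^1
  c_5 = 2 = 0·2^0 + 1·2^1
Factor λ_0 = (1, 1, 0, 1, 0)
Factor λ_1 = (1, 1, 0, 1, 1)

((1, 1, 0, 1, 0), (1, 1, 0, 1, 1))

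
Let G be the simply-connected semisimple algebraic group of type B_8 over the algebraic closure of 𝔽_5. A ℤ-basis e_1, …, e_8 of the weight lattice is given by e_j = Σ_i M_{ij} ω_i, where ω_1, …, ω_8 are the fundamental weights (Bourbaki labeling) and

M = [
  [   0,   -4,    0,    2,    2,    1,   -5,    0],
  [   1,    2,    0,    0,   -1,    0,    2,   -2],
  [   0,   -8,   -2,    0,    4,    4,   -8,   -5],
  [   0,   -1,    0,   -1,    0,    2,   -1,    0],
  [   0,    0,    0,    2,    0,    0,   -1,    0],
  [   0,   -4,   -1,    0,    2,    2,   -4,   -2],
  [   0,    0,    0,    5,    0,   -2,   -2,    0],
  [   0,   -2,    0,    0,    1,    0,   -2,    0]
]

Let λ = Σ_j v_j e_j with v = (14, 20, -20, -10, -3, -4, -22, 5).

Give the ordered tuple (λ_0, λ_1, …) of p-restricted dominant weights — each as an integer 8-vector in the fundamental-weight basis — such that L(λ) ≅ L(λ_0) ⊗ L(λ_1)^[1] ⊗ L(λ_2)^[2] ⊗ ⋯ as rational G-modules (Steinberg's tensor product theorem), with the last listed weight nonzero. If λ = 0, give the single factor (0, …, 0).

In the fundamental-weight basis, λ has coordinates c = M·v (v = (14, 20, -20, -10, -3, -4, -22, 5)):
  c_1 = 0*14 + -4*20 + 0*-20 + 2*-10 + 2*-3 + 1*-4 + -5*-22 + 0*5 = 0
  c_2 = 1*14 + 2*20 + 0*-20 + 0*-10 + -1*-3 + 0*-4 + 2*-22 + -2*5 = 3
  c_3 = 0*14 + -8*20 + -2*-20 + 0*-10 + 4*-3 + 4*-4 + -8*-22 + -5*5 = 3
  c_4 = 0*14 + -1*20 + 0*-20 + -1*-10 + 0*-3 + 2*-4 + -1*-22 + 0*5 = 4
  c_5 = 0*14 + 0*20 + 0*-20 + 2*-10 + 0*-3 + 0*-4 + -1*-22 + 0*5 = 2
  c_6 = 0*14 + -4*20 + -1*-20 + 0*-10 + 2*-3 + 2*-4 + -4*-22 + -2*5 = 4
  c_7 = 0*14 + 0*20 + 0*-20 + 5*-10 + 0*-3 + -2*-4 + -2*-22 + 0*5 = 2
  c_8 = 0*14 + -2*20 + 0*-20 + 0*-10 + 1*-3 + 0*-4 + -2*-22 + 0*5 = 1
Expand coordinatewise in base 5:
  c_1 = 0
  c_2 = 3 = 3·5^0
  c_3 = 3 = 3·5^0
  c_4 = 4 = 4·5^0
  c_5 = 2 = 2·5^0
  c_6 = 4 = 4·5^0
  c_7 = 2 = 2·5^0
  c_8 = 1 = 1·5^0
λ_0 = (0, 3, 3, 4, 2, 4, 2, 1)

((0, 3, 3, 4, 2, 4, 2, 1),)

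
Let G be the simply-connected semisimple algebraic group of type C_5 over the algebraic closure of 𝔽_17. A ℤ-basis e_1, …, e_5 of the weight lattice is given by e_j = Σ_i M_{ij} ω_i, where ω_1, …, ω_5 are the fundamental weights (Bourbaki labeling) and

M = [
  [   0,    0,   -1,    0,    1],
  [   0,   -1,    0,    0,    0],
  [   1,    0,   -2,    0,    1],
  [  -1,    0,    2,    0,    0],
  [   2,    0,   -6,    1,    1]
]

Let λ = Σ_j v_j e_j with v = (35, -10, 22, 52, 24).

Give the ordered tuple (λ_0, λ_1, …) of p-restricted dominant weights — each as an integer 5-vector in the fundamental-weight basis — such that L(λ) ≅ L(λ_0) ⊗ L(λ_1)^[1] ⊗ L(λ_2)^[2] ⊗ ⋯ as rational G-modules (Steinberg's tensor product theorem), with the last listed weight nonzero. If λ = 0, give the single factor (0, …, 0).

((2, 10, 15, 9, 14),)

Change of basis e → ω: c = M·v where v = (35, -10, 22, 52, 24):
  c_1 = (0)·(35) + (0)·(-10) + (-1)·(22) + (0)·(52) + (1)·(24) = 2
  c_2 = (0)·(35) + (-1)·(-10) + (0)·(22) + (0)·(52) + (0)·(24) = 10
  c_3 = (1)·(35) + (0)·(-10) + (-2)·(22) + (0)·(52) + (1)·(24) = 15
  c_4 = (-1)·(35) + (0)·(-10) + (2)·(22) + (0)·(52) + (0)·(24) = 9
  c_5 = (2)·(35) + (0)·(-10) + (-6)·(22) + (1)·(52) + (1)·(24) = 14
Writing each c_i in base p = 17:
  c_1 = 2 = 2·17^0
  c_2 = 10 = 10·17^0
  c_3 = 15 = 15·17^0
  c_4 = 9 = 9·17^0
  c_5 = 14 = 14·17^0
p-restricted factor λ_0 = (2, 10, 15, 9, 14)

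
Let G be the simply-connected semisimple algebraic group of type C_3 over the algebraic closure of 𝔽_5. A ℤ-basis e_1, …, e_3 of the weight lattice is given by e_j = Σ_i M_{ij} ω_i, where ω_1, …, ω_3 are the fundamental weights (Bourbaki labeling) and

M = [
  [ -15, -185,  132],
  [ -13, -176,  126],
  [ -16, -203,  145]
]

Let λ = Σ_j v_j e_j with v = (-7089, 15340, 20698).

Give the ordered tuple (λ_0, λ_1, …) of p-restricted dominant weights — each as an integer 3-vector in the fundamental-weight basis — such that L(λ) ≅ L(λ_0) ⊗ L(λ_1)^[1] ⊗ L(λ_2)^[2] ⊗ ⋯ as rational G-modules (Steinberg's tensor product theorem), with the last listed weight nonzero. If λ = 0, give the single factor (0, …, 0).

Compute c_i = Σ_j M_{ij} v_j with v = (-7089, 15340, 20698):
  c_1 = (-15)·(-7089) + (-185)·(15340) + 132·20698 = 571
  c_2 = (-13)·(-7089) + (-176)·(15340) + 126·20698 = 265
  c_3 = (-16)·(-7089) + (-203)·(15340) + 145·20698 = 614
Base-5 expansion of each c_i:
  c_1 = 571 = 1·5^0 + 4·5^1 + 2·5^2 + 4·5^3
  c_2 = 265 = 0·5^0 + 3·5^1 + 0·5^2 + 2·5^3
  c_3 = 614 = 4·5^0 + 2·5^1 + 4·5^2 + 4·5^3
p-restricted factor λ_0 = (1, 0, 4)
p-restricted factor λ_1 = (4, 3, 2)
p-restricted factor λ_2 = (2, 0, 4)
p-restricted factor λ_3 = (4, 2, 4)

((1, 0, 4), (4, 3, 2), (2, 0, 4), (4, 2, 4))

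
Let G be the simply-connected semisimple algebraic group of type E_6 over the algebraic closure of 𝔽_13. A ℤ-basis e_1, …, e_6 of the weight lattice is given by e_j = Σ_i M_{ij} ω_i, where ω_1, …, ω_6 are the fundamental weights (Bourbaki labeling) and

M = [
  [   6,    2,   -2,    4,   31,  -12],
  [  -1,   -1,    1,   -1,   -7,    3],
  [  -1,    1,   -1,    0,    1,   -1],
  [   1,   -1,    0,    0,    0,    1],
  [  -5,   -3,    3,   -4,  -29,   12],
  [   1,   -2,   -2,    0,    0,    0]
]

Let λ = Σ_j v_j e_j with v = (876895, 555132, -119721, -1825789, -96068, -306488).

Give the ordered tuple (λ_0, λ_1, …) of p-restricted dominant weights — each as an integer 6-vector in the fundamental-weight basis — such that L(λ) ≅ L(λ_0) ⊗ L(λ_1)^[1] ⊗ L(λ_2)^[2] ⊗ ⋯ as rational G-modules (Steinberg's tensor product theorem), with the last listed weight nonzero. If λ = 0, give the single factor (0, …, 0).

In the fundamental-weight basis, λ has coordinates c = M·v (v = (876895, 555132, -119721, -1825789, -96068, -306488)):
  c_1 = (6)·(876895) + (2)·(555132) + (-2)·(-119721) + (4)·(-1825789) + (31)·(-96068) + (-12)·(-306488) = 7668
  c_2 = (-1)·(876895) + (-1)·(555132) + (1)·(-119721) + (-1)·(-1825789) + (-7)·(-96068) + (3)·(-306488) = 27053
  c_3 = (-1)·(876895) + (1)·(555132) + (-1)·(-119721) + (0)·(-1825789) + (1)·(-96068) + (-1)·(-306488) = 8378
  c_4 = (1)·(876895) + (-1)·(555132) + (0)·(-119721) + (0)·(-1825789) + (0)·(-96068) + (1)·(-306488) = 15275
  c_5 = (-5)·(876895) + (-3)·(555132) + (3)·(-119721) + (-4)·(-1825789) + (-29)·(-96068) + (12)·(-306488) = 2238
  c_6 = (1)·(876895) + (-2)·(555132) + (-2)·(-119721) + (0)·(-1825789) + (0)·(-96068) + (0)·(-306488) = 6073
Expand coordinatewise in base 13:
  c_1 = 7668 = 11·13^0 + 4·13^1 + 6·13^2 + 3·13^3
  c_2 = 27053 = 0·13^0 + 1·13^1 + 4·13^2 + 12·13^3
  c_3 = 8378 = 6·13^0 + 7·13^1 + 10·13^2 + 3·13^3
  c_4 = 15275 = 0·13^0 + 5·13^1 + 12·13^2 + 6·13^3
  c_5 = 2238 = 2·13^0 + 3·13^1 + 0·13^2 + 1·13^3
  c_6 = 6073 = 2·13^0 + 12·13^1 + 9·13^2 + 2·13^3
Factor λ_0 = (11, 0, 6, 0, 2, 2)
Factor λ_1 = (4, 1, 7, 5, 3, 12)
Factor λ_2 = (6, 4, 10, 12, 0, 9)
Factor λ_3 = (3, 12, 3, 6, 1, 2)

((11, 0, 6, 0, 2, 2), (4, 1, 7, 5, 3, 12), (6, 4, 10, 12, 0, 9), (3, 12, 3, 6, 1, 2))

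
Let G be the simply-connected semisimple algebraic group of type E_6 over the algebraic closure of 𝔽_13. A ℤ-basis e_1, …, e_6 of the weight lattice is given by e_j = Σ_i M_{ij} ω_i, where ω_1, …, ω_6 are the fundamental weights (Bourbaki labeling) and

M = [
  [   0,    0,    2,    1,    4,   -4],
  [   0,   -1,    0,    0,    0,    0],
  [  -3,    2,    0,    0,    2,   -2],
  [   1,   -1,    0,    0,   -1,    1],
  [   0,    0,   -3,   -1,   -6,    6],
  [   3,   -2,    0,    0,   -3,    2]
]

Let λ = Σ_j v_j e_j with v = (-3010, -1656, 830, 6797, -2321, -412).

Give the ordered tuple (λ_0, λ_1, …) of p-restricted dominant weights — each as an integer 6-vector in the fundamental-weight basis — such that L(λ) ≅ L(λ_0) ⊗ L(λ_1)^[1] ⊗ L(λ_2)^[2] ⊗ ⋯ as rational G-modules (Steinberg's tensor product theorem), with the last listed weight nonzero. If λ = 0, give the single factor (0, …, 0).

Converting to the ω-basis (c_i = row i of M dotted with v = (-3010, -1656, 830, 6797, -2321, -412)):
  c_1 = 0*-3010 + 0*-1656 + 2*830 + 1*6797 + 4*-2321 + -4*-412 = 821
  c_2 = 0*-3010 + -1*-1656 + 0*830 + 0*6797 + 0*-2321 + 0*-412 = 1656
  c_3 = -3*-3010 + 2*-1656 + 0*830 + 0*6797 + 2*-2321 + -2*-412 = 1900
  c_4 = 1*-3010 + -1*-1656 + 0*830 + 0*6797 + -1*-2321 + 1*-412 = 555
  c_5 = 0*-3010 + 0*-1656 + -3*830 + -1*6797 + -6*-2321 + 6*-412 = 2167
  c_6 = 3*-3010 + -2*-1656 + 0*830 + 0*6797 + -3*-2321 + 2*-412 = 421
Writing each c_i in base p = 13:
  c_1 = 821 = 2·13^0 + 11·13^1 + 4·13^2
  c_2 = 1656 = 5·13^0 + 10·13^1 + 9·13^2
  c_3 = 1900 = 2·13^0 + 3·13^1 + 11·13^2
  c_4 = 555 = 9·13^0 + 3·13^1 + 3·13^2
  c_5 = 2167 = 9·13^0 + 10·13^1 + 12·13^2
  c_6 = 421 = 5·13^0 + 6·13^1 + 2·13^2
Factor λ_0 = (2, 5, 2, 9, 9, 5)
Factor λ_1 = (11, 10, 3, 3, 10, 6)
Factor λ_2 = (4, 9, 11, 3, 12, 2)

((2, 5, 2, 9, 9, 5), (11, 10, 3, 3, 10, 6), (4, 9, 11, 3, 12, 2))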